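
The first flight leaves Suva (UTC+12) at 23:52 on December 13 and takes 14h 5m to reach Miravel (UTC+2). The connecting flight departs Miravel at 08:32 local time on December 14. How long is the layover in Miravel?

Convert departure to UTC: 23:52 − 12:00 = 11:52 UTC on Dec 13.
Add 14 hours 5 minutes flight time → 01:57 UTC (Dec 14).
Miravel is UTC+2:00, so local arrival = 01:57 + 2:00 = 03:57 on Dec 14.
Layover = 08:32 − 03:57 = 4 hours 35 minutes.

4 hours 35 minutes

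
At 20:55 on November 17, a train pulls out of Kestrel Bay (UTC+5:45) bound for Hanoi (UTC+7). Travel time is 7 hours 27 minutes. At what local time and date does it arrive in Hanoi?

Convert departure to UTC: 20:55 − 5:45 = 15:10 UTC on Nov 17.
Add 7 hours and 27 minutes travel time → 22:37 UTC.
Hanoi is UTC+7:00, so local arrival = 22:37 + 7:00 = 05:37 on Nov 18.

05:37 on Nov 18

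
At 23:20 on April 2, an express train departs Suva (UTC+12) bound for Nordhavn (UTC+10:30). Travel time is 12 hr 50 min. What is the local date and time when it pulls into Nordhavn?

Convert departure to UTC: 23:20 − 12:00 = 11:20 UTC on Apr 2.
Add 12 hours and 50 minutes travel time → 00:10 UTC (Apr 3).
Nordhavn is UTC+10:30, so local arrival = 00:10 + 10:30 = 10:40 on Apr 3.

10:40 on Apr 3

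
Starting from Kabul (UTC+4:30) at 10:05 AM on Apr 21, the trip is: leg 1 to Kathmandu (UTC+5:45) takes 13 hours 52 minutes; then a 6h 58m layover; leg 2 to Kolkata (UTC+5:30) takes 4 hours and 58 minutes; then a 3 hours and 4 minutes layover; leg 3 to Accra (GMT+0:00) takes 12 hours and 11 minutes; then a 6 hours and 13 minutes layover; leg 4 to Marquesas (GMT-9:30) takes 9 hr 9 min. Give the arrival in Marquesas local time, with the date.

4:30 AM on Apr 23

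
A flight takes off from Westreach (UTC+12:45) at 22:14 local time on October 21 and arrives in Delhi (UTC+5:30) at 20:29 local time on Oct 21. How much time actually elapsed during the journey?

Delhi is 7:15 behind Westreach.
Clock-face elapsed time (ignoring zones) is −1 hour 45 minutes.
Actual elapsed = −1 hour 45 minutes + 7:15 = 5 hours 30 minutes.

5 hours 30 minutes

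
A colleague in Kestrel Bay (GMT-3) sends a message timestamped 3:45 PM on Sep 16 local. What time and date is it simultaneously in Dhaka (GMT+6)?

In UTC: 3:45 PM + 3:00 = 6:45 PM on Sep 16.
Dhaka is UTC+6:00: 6:45 PM + 6:00 = 12:45 AM on Sep 17.

12:45 AM on September 17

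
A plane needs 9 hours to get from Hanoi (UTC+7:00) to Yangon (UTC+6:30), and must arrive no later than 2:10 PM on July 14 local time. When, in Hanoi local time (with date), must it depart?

Target arrival in UTC: 2:10 PM − 6:30 = 7:40 AM on Jul 14.
Subtract 9 hours → departure 10:40 PM UTC on Jul 13.
Hanoi is UTC+7:00: 10:40 PM + 7:00 = 5:40 AM on Jul 14.

5:40 AM on Jul 14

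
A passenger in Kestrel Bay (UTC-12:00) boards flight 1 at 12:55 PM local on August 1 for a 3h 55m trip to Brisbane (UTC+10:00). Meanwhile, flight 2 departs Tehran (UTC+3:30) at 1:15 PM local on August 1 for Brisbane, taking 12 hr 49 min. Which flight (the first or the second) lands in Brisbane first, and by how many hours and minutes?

Flight 1 in UTC: 12:55 PM + 12:00 = 12:55 AM on Aug 2.
+3 hours 55 minutes → arrive 4:50 AM UTC on Aug 2.
Flight 2 in UTC: 1:15 PM − 3:30 = 9:45 AM on Aug 1.
+12 hours and 49 minutes → arrive 10:34 PM UTC on Aug 1.
Flight 2 lands earlier by 6 hours 16 minutes.

the second, by 6 hours 16 minutes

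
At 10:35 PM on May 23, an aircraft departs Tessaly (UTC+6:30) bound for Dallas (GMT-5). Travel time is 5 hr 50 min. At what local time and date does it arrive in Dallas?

Convert departure to UTC: 10:35 PM − 6:30 = 4:05 PM UTC on May 23.
Add 5 hours 50 minutes travel time → 9:55 PM UTC.
Dallas is UTC−5:00, so local arrival = 9:55 PM − 5:00 = 4:55 PM on May 23.

4:55 PM on May 23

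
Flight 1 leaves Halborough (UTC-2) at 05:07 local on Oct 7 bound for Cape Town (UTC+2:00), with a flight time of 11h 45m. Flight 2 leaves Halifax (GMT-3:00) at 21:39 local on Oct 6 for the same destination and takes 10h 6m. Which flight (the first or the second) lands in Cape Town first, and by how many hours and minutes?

the second, by 8 hours 7 minutes

Flight 1 in UTC: 05:07 + 2:00 = 07:07 on Oct 7.
+11 hours 45 minutes → arrive 18:52 UTC on Oct 7.
Flight 2 in UTC: 21:39 + 3:00 = 00:39 on Oct 7.
+10 hours and 6 minutes → arrive 10:45 UTC on Oct 7.
Flight 2 lands earlier by 8 hours 7 minutes.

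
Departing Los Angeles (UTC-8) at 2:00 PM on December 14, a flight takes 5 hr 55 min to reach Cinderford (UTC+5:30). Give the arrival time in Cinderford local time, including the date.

9:25 AM on Dec 15

Convert departure to UTC: 2:00 PM + 8:00 = 10:00 PM UTC on Dec 14.
Add 5 hours and 55 minutes travel time → 3:55 AM UTC (Dec 15).
Cinderford is UTC+5:30, so local arrival = 3:55 AM + 5:30 = 9:25 AM on Dec 15.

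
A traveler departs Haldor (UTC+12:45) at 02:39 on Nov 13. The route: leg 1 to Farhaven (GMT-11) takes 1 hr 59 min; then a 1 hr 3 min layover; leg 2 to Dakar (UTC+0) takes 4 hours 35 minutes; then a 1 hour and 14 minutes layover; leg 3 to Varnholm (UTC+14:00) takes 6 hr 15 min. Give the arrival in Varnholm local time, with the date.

19:00 on November 13

Convert departure to UTC: 02:39 − 12:45 = 13:54 UTC on Nov 12.
Add 1 hour and 59 minutes leg 1 → 15:53 UTC.
Add 1 hour 3 minutes layover in Farhaven → 16:56 UTC.
Add 4 hours and 35 minutes leg 2 → 21:31 UTC.
Add 1 hour and 14 minutes layover in Dakar → 22:45 UTC.
Add 6 hours and 15 minutes leg 3 → 05:00 UTC (Nov 13).
Varnholm is UTC+14:00, so local arrival = 05:00 + 14:00 = 19:00 on Nov 13.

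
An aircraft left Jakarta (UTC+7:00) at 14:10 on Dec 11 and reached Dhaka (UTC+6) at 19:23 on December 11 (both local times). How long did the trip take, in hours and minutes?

6 hours 13 minutes

Departure in UTC: 14:10 − 7:00 = 07:10 on Dec 11.
Arrival in UTC: 19:23 − 6:00 = 13:23 on Dec 11.
Elapsed = 13:23 − 07:10 = 6 hours 13 minutes.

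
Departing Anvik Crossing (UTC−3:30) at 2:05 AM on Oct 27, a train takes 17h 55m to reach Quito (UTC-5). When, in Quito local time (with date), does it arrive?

6:30 PM on October 27

Quito is 1:30 behind Anvik Crossing.
After 17 hours 55 minutes it is 8:00 PM in Anvik Crossing.
Shift by the zone difference: 8:00 PM − 1:30 = 6:30 PM on Oct 27 in Quito.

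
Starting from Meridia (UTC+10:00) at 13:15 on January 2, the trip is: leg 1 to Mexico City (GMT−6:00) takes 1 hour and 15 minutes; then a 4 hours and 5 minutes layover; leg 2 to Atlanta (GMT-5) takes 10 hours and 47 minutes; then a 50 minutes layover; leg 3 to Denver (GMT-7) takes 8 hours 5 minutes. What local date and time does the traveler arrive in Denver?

21:17 on Jan 2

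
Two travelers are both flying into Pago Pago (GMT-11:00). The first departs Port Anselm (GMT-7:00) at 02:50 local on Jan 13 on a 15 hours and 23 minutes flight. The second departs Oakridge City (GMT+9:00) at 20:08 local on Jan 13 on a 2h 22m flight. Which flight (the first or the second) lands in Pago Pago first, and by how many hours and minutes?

the second, by 11 hours 43 minutes

Flight 1 in UTC: 02:50 + 7:00 = 09:50 on Jan 13.
+15 hours 23 minutes → arrive 01:13 UTC on Jan 14.
Flight 2 in UTC: 20:08 − 9:00 = 11:08 on Jan 13.
+2 hours and 22 minutes → arrive 13:30 UTC on Jan 13.
Flight 2 lands earlier by 11 hours 43 minutes.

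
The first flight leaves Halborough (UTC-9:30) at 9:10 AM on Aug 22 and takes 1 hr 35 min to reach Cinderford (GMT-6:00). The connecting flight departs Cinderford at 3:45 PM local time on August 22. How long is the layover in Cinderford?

Convert departure to UTC: 9:10 AM + 9:30 = 6:40 PM UTC on Aug 22.
Add 1 hour and 35 minutes flight time → 8:15 PM UTC.
Cinderford is UTC−6:00, so local arrival = 8:15 PM − 6:00 = 2:15 PM on Aug 22.
Layover = 3:45 PM − 2:15 PM = 1 hour 30 minutes.

1 hour 30 minutes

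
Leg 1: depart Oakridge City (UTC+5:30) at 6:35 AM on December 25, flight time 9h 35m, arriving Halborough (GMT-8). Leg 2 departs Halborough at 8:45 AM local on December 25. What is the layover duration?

6 hours 5 minutes

Convert departure to UTC: 6:35 AM − 5:30 = 1:05 AM UTC on Dec 25.
Add 9 hours and 35 minutes flight time → 10:40 AM UTC.
Halborough is UTC−8:00, so local arrival = 10:40 AM − 8:00 = 2:40 AM on Dec 25.
Layover = 8:45 AM − 2:40 AM = 6 hours 5 minutes.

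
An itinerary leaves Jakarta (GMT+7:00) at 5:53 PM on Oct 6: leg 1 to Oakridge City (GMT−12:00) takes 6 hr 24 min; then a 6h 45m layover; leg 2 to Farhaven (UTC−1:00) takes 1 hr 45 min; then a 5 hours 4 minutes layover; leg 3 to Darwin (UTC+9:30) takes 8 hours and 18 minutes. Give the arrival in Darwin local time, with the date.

Convert departure to UTC: 5:53 PM − 7:00 = 10:53 AM UTC on Oct 6.
Add 6 hours and 24 minutes leg 1 → 5:17 PM UTC.
Add 6 hours and 45 minutes layover in Oakridge City → 12:02 AM UTC (Oct 7).
Add 1 hour and 45 minutes leg 2 → 1:47 AM UTC.
Add 5 hours and 4 minutes layover in Farhaven → 6:51 AM UTC.
Add 8 hours 18 minutes leg 3 → 3:09 PM UTC.
Darwin is UTC+9:30, so local arrival = 3:09 PM + 9:30 = 12:39 AM on Oct 8.

12:39 AM on Oct 8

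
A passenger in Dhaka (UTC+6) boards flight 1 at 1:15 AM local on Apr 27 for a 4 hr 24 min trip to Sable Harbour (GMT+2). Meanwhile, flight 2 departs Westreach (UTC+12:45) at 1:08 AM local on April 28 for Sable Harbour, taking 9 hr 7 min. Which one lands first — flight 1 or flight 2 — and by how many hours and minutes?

the first, by 21 hours 51 minutes

Flight 1 in UTC: 1:15 AM − 6:00 = 7:15 PM on Apr 26.
+4 hours and 24 minutes → arrive 11:39 PM UTC on Apr 26.
Flight 2 in UTC: 1:08 AM − 12:45 = 12:23 PM on Apr 27.
+9 hours 7 minutes → arrive 9:30 PM UTC on Apr 27.
Flight 1 lands earlier by 21 hours 51 minutes.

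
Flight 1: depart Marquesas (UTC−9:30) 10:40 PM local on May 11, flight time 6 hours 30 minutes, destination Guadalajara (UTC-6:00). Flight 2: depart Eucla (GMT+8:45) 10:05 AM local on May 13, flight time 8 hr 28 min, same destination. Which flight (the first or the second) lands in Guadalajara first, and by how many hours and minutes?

Flight 1 in UTC: 10:40 PM + 9:30 = 8:10 AM on May 12.
+6 hours and 30 minutes → arrive 2:40 PM UTC on May 12.
Flight 2 in UTC: 10:05 AM − 8:45 = 1:20 AM on May 13.
+8 hours 28 minutes → arrive 9:48 AM UTC on May 13.
Flight 1 lands earlier by 19 hours 8 minutes.

the first, by 19 hours 8 minutes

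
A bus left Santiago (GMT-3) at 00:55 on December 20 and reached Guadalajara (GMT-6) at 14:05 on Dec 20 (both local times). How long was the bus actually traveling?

16 hours 10 minutes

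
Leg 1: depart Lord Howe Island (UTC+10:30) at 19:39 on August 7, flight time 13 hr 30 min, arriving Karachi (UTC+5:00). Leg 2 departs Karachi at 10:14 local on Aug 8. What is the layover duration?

6 hours 35 minutes

Convert departure to UTC: 19:39 − 10:30 = 09:09 UTC on Aug 7.
Add 13 hours 30 minutes flight time → 22:39 UTC.
Karachi is UTC+5:00, so local arrival = 22:39 + 5:00 = 03:39 on Aug 8.
Layover = 10:14 − 03:39 = 6 hours 35 minutes.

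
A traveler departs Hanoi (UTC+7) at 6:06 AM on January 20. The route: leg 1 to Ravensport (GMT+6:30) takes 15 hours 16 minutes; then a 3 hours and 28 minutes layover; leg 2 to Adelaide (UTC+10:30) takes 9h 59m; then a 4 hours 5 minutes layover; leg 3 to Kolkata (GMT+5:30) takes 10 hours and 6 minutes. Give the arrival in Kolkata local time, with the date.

11:30 PM on January 21

Convert departure to UTC: 6:06 AM − 7:00 = 11:06 PM UTC on Jan 19.
Add 15 hours 16 minutes leg 1 → 2:22 PM UTC (Jan 20).
Add 3 hours 28 minutes layover in Ravensport → 5:50 PM UTC.
Add 9 hours 59 minutes leg 2 → 3:49 AM UTC (Jan 21).
Add 4 hours 5 minutes layover in Adelaide → 7:54 AM UTC.
Add 10 hours and 6 minutes leg 3 → 6:00 PM UTC.
Kolkata is UTC+5:30, so local arrival = 6:00 PM + 5:30 = 11:30 PM on Jan 21.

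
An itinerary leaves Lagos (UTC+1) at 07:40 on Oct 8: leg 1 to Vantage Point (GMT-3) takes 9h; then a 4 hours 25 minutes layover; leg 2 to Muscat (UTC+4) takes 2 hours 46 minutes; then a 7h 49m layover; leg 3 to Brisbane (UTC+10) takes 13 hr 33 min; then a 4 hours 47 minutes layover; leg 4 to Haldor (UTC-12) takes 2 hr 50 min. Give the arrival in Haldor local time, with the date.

15:50 on October 9

Convert departure to UTC: 07:40 − 1:00 = 06:40 UTC on Oct 8.
Add 9 hours leg 1 → 15:40 UTC.
Add 4 hours and 25 minutes layover in Vantage Point → 20:05 UTC.
Add 2 hours 46 minutes leg 2 → 22:51 UTC.
Add 7 hours 49 minutes layover in Muscat → 06:40 UTC (Oct 9).
Add 13 hours 33 minutes leg 3 → 20:13 UTC.
Add 4 hours 47 minutes layover in Brisbane → 01:00 UTC (Oct 10).
Add 2 hours 50 minutes leg 4 → 03:50 UTC.
Haldor is UTC−12:00, so local arrival = 03:50 − 12:00 = 15:50 on Oct 9.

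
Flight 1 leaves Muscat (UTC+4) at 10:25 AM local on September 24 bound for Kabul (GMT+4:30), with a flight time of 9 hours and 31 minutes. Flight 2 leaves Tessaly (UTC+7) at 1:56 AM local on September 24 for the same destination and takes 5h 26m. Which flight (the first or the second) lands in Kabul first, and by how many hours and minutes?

the second, by 15 hours 34 minutes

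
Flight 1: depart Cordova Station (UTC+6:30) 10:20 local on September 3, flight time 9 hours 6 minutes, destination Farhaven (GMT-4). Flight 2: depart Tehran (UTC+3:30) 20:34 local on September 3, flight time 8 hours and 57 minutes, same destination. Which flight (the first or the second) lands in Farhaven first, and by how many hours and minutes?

the first, by 13 hours 5 minutes

Flight 1 in UTC: 10:20 − 6:30 = 03:50 on Sep 3.
+9 hours and 6 minutes → arrive 12:56 UTC on Sep 3.
Flight 2 in UTC: 20:34 − 3:30 = 17:04 on Sep 3.
+8 hours and 57 minutes → arrive 02:01 UTC on Sep 4.
Flight 1 lands earlier by 13 hours 5 minutes.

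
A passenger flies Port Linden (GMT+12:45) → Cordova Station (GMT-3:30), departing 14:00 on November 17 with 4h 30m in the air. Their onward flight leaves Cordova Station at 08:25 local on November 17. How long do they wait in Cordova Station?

6 hours 10 minutes

Convert departure to UTC: 14:00 − 12:45 = 01:15 UTC on Nov 17.
Add 4 hours 30 minutes flight time → 05:45 UTC.
Cordova Station is UTC−3:30, so local arrival = 05:45 − 3:30 = 02:15 on Nov 17.
Layover = 08:25 − 02:15 = 6 hours 10 minutes.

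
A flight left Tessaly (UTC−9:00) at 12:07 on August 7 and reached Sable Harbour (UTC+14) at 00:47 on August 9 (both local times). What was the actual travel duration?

Departure in UTC: 12:07 + 9:00 = 21:07 on Aug 7.
Arrival in UTC: 00:47 − 14:00 = 10:47 on Aug 8.
Elapsed = 10:47 − 21:07 (+1 day) = 13 hours 40 minutes.

13 hours 40 minutes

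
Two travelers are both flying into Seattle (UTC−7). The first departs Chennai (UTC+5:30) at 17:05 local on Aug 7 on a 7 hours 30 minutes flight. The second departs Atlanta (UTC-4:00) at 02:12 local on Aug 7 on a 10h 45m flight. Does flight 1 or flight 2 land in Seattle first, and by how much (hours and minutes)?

the second, by 2 hours 8 minutes

Flight 1 in UTC: 17:05 − 5:30 = 11:35 on Aug 7.
+7 hours 30 minutes → arrive 19:05 UTC on Aug 7.
Flight 2 in UTC: 02:12 + 4:00 = 06:12 on Aug 7.
+10 hours 45 minutes → arrive 16:57 UTC on Aug 7.
Flight 2 lands earlier by 2 hours 8 minutes.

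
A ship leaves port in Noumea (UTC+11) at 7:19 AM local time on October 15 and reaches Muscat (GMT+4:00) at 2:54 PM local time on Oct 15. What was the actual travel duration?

Departure in UTC: 7:19 AM − 11:00 = 8:19 PM on Oct 14.
Arrival in UTC: 2:54 PM − 4:00 = 10:54 AM on Oct 15.
Elapsed = 10:54 AM − 8:19 PM (+1 day) = 14 hours 35 minutes.

14 hours 35 minutes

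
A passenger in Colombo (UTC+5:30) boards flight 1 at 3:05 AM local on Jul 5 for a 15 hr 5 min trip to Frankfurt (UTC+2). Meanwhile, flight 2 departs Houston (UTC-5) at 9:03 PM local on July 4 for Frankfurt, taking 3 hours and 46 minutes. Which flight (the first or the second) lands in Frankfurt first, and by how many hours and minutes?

the second, by 6 hours 51 minutes

Flight 1 in UTC: 3:05 AM − 5:30 = 9:35 PM on Jul 4.
+15 hours 5 minutes → arrive 12:40 PM UTC on Jul 5.
Flight 2 in UTC: 9:03 PM + 5:00 = 2:03 AM on Jul 5.
+3 hours and 46 minutes → arrive 5:49 AM UTC on Jul 5.
Flight 2 lands earlier by 6 hours 51 minutes.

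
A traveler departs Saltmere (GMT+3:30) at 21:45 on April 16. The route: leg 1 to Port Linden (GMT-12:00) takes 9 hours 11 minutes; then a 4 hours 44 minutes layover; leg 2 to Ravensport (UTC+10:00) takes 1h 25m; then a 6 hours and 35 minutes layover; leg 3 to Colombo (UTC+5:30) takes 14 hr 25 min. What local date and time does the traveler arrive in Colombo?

12:05 on April 18

Convert departure to UTC: 21:45 − 3:30 = 18:15 UTC on Apr 16.
Add 9 hours and 11 minutes leg 1 → 03:26 UTC (Apr 17).
Add 4 hours 44 minutes layover in Port Linden → 08:10 UTC.
Add 1 hour and 25 minutes leg 2 → 09:35 UTC.
Add 6 hours and 35 minutes layover in Ravensport → 16:10 UTC.
Add 14 hours and 25 minutes leg 3 → 06:35 UTC (Apr 18).
Colombo is UTC+5:30, so local arrival = 06:35 + 5:30 = 12:05 on Apr 18.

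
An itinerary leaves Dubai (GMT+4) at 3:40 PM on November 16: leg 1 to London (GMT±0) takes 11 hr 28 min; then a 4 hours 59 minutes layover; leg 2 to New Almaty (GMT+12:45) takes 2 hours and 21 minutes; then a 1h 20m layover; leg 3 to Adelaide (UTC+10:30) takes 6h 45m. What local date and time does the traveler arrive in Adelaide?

Convert departure to UTC: 3:40 PM − 4:00 = 11:40 AM UTC on Nov 16.
Add 11 hours and 28 minutes leg 1 → 11:08 PM UTC.
Add 4 hours 59 minutes layover in London → 4:07 AM UTC (Nov 17).
Add 2 hours and 21 minutes leg 2 → 6:28 AM UTC.
Add 1 hour and 20 minutes layover in New Almaty → 7:48 AM UTC.
Add 6 hours 45 minutes leg 3 → 2:33 PM UTC.
Adelaide is UTC+10:30, so local arrival = 2:33 PM + 10:30 = 1:03 AM on Nov 18.

1:03 AM on Nov 18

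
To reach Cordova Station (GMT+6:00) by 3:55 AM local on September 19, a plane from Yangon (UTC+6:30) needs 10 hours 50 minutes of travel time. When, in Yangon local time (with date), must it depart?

5:35 PM on September 18

Target arrival in UTC: 3:55 AM − 6:00 = 9:55 PM on Sep 18.
Subtract 10 hours 50 minutes → departure 11:05 AM UTC on Sep 18.
Yangon is UTC+6:30: 11:05 AM + 6:30 = 5:35 PM on Sep 18.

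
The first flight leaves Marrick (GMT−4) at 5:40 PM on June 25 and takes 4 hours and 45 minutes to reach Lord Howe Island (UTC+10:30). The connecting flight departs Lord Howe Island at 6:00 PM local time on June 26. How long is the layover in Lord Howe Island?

5 hours 5 minutes

Convert departure to UTC: 5:40 PM + 4:00 = 9:40 PM UTC on Jun 25.
Add 4 hours and 45 minutes flight time → 2:25 AM UTC (Jun 26).
Lord Howe Island is UTC+10:30, so local arrival = 2:25 AM + 10:30 = 12:55 PM on Jun 26.
Layover = 6:00 PM − 12:55 PM = 5 hours 5 minutes.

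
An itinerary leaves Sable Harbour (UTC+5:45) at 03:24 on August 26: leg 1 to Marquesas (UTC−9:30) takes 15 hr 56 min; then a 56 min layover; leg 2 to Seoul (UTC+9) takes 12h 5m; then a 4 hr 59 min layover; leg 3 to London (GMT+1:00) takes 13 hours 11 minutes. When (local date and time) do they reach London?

Convert departure to UTC: 03:24 − 5:45 = 21:39 UTC on Aug 25.
Add 15 hours 56 minutes leg 1 → 13:35 UTC (Aug 26).
Add 56 minutes layover in Marquesas → 14:31 UTC.
Add 12 hours and 5 minutes leg 2 → 02:36 UTC (Aug 27).
Add 4 hours 59 minutes layover in Seoul → 07:35 UTC.
Add 13 hours 11 minutes leg 3 → 20:46 UTC.
London is UTC+1:00, so local arrival = 20:46 + 1:00 = 21:46 on Aug 27.

21:46 on August 27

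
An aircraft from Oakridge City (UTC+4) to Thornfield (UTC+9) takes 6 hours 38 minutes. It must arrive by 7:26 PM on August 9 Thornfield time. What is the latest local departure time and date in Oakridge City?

7:48 AM on August 9

Target arrival in UTC: 7:26 PM − 9:00 = 10:26 AM on Aug 9.
Subtract 6 hours and 38 minutes → departure 3:48 AM UTC on Aug 9.
Oakridge City is UTC+4:00: 3:48 AM + 4:00 = 7:48 AM on Aug 9.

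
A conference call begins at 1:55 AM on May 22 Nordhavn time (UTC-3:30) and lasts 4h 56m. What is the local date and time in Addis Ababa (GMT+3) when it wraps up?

1:21 PM on May 22

Addis Ababa is 6:30 ahead of Nordhavn.
After 4 hours 56 minutes it is 6:51 AM in Nordhavn.
Shift by the zone difference: 6:51 AM + 6:30 = 1:21 PM on May 22 in Addis Ababa.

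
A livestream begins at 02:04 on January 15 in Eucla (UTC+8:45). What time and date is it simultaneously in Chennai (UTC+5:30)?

22:49 on January 14

Chennai is 3:15 behind Eucla.
Shift by the zone difference: 02:04 − 3:15 = 22:49 on Jan 14 in Chennai.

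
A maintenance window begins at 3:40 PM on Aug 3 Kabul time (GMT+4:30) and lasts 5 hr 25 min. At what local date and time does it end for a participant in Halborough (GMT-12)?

Halborough is 16:30 behind Kabul.
After 5 hours and 25 minutes it is 9:05 PM in Kabul.
Shift by the zone difference: 9:05 PM − 16:30 = 4:35 AM on Aug 3 in Halborough.

4:35 AM on Aug 3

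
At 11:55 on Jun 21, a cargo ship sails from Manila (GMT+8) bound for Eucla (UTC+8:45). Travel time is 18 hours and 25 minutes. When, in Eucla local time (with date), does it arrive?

07:05 on Jun 22

Convert departure to UTC: 11:55 − 8:00 = 03:55 UTC on Jun 21.
Add 18 hours and 25 minutes travel time → 22:20 UTC.
Eucla is UTC+8:45, so local arrival = 22:20 + 8:45 = 07:05 on Jun 22.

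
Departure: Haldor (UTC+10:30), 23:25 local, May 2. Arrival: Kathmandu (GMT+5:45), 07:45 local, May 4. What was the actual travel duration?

37 hours 5 minutes

Departure in UTC: 23:25 − 10:30 = 12:55 on May 2.
Arrival in UTC: 07:45 − 5:45 = 02:00 on May 4.
Elapsed = 02:00 − 12:55 (+2 days) = 37 hours 5 minutes.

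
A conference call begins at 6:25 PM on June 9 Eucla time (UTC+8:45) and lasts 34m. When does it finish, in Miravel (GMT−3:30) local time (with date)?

6:44 AM on June 9

Miravel is 12:15 behind Eucla.
After 34 minutes it is 6:59 PM in Eucla.
Shift by the zone difference: 6:59 PM − 12:15 = 6:44 AM on Jun 9 in Miravel.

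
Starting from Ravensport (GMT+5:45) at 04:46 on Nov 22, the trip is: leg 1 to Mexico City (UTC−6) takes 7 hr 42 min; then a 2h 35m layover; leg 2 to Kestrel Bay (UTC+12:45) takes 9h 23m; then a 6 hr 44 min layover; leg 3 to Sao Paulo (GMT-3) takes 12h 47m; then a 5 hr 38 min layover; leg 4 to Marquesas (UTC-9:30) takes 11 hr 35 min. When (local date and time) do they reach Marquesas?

Convert departure to UTC: 04:46 − 5:45 = 23:01 UTC on Nov 21.
Add 7 hours 42 minutes leg 1 → 06:43 UTC (Nov 22).
Add 2 hours 35 minutes layover in Mexico City → 09:18 UTC.
Add 9 hours and 23 minutes leg 2 → 18:41 UTC.
Add 6 hours 44 minutes layover in Kestrel Bay → 01:25 UTC (Nov 23).
Add 12 hours and 47 minutes leg 3 → 14:12 UTC.
Add 5 hours 38 minutes layover in Sao Paulo → 19:50 UTC.
Add 11 hours and 35 minutes leg 4 → 07:25 UTC (Nov 24).
Marquesas is UTC−9:30, so local arrival = 07:25 − 9:30 = 21:55 on Nov 23.

21:55 on November 23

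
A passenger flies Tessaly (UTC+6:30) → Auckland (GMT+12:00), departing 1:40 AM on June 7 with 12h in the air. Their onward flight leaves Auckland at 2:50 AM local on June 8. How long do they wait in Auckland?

Convert departure to UTC: 1:40 AM − 6:30 = 7:10 PM UTC on Jun 6.
Add 12 hours flight time → 7:10 AM UTC (Jun 7).
Auckland is UTC+12:00, so local arrival = 7:10 AM + 12:00 = 7:10 PM on Jun 7.
Layover = 2:50 AM − 7:10 PM (+1 day) = 7 hours 40 minutes.

7 hours 40 minutes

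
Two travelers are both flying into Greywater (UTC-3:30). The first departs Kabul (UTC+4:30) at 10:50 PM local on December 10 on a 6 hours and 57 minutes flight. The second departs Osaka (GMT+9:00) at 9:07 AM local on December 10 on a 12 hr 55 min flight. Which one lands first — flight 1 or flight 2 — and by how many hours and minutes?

the second, by 12 hours 15 minutes

Flight 1 in UTC: 10:50 PM − 4:30 = 6:20 PM on Dec 10.
+6 hours 57 minutes → arrive 1:17 AM UTC on Dec 11.
Flight 2 in UTC: 9:07 AM − 9:00 = 12:07 AM on Dec 10.
+12 hours and 55 minutes → arrive 1:02 PM UTC on Dec 10.
Flight 2 lands earlier by 12 hours 15 minutes.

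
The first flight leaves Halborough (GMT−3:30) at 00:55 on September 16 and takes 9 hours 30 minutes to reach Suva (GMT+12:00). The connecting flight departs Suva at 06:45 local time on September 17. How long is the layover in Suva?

4 hours 50 minutes

Convert departure to UTC: 00:55 + 3:30 = 04:25 UTC on Sep 16.
Add 9 hours and 30 minutes flight time → 13:55 UTC.
Suva is UTC+12:00, so local arrival = 13:55 + 12:00 = 01:55 on Sep 17.
Layover = 06:45 − 01:55 = 4 hours 50 minutes.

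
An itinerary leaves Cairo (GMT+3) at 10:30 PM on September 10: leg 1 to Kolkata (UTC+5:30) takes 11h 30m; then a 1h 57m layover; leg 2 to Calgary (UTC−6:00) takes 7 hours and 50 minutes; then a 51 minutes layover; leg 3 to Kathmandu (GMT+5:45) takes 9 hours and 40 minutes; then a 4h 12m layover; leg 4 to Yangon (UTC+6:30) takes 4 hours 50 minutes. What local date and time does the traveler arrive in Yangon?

6:50 PM on September 12

Convert departure to UTC: 10:30 PM − 3:00 = 7:30 PM UTC on Sep 10.
Add 11 hours 30 minutes leg 1 → 7:00 AM UTC (Sep 11).
Add 1 hour and 57 minutes layover in Kolkata → 8:57 AM UTC.
Add 7 hours and 50 minutes leg 2 → 4:47 PM UTC.
Add 51 minutes layover in Calgary → 5:38 PM UTC.
Add 9 hours 40 minutes leg 3 → 3:18 AM UTC (Sep 12).
Add 4 hours and 12 minutes layover in Kathmandu → 7:30 AM UTC.
Add 4 hours 50 minutes leg 4 → 12:20 PM UTC.
Yangon is UTC+6:30, so local arrival = 12:20 PM + 6:30 = 6:50 PM on Sep 12.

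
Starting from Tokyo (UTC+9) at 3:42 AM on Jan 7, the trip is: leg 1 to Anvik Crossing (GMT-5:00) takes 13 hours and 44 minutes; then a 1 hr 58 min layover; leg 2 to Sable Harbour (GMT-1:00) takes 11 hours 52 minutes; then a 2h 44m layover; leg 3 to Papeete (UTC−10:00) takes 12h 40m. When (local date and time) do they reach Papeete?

Convert departure to UTC: 3:42 AM − 9:00 = 6:42 PM UTC on Jan 6.
Add 13 hours 44 minutes leg 1 → 8:26 AM UTC (Jan 7).
Add 1 hour 58 minutes layover in Anvik Crossing → 10:24 AM UTC.
Add 11 hours 52 minutes leg 2 → 10:16 PM UTC.
Add 2 hours 44 minutes layover in Sable Harbour → 1:00 AM UTC (Jan 8).
Add 12 hours and 40 minutes leg 3 → 1:40 PM UTC.
Papeete is UTC−10:00, so local arrival = 1:40 PM − 10:00 = 3:40 AM on Jan 8.

3:40 AM on January 8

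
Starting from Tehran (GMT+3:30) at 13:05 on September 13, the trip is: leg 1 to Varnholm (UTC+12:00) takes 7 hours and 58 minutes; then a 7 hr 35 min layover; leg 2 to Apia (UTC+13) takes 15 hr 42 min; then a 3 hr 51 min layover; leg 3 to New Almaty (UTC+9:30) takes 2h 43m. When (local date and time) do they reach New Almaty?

Convert departure to UTC: 13:05 − 3:30 = 09:35 UTC on Sep 13.
Add 7 hours 58 minutes leg 1 → 17:33 UTC.
Add 7 hours and 35 minutes layover in Varnholm → 01:08 UTC (Sep 14).
Add 15 hours 42 minutes leg 2 → 16:50 UTC.
Add 3 hours and 51 minutes layover in Apia → 20:41 UTC.
Add 2 hours 43 minutes leg 3 → 23:24 UTC.
New Almaty is UTC+9:30, so local arrival = 23:24 + 9:30 = 08:54 on Sep 15.

08:54 on September 15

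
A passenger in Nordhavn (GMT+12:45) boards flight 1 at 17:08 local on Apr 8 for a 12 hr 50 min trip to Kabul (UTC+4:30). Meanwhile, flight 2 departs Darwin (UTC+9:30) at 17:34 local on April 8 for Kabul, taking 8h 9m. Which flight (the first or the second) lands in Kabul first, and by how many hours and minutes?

Flight 1 in UTC: 17:08 − 12:45 = 04:23 on Apr 8.
+12 hours and 50 minutes → arrive 17:13 UTC on Apr 8.
Flight 2 in UTC: 17:34 − 9:30 = 08:04 on Apr 8.
+8 hours 9 minutes → arrive 16:13 UTC on Apr 8.
Flight 2 lands earlier by 1 hour.

the second, by 1 hour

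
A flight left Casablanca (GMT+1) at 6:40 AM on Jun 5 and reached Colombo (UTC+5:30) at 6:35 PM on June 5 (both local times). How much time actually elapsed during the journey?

Departure in UTC: 6:40 AM − 1:00 = 5:40 AM on Jun 5.
Arrival in UTC: 6:35 PM − 5:30 = 1:05 PM on Jun 5.
Elapsed = 1:05 PM − 5:40 AM = 7 hours 25 minutes.

7 hours 25 minutes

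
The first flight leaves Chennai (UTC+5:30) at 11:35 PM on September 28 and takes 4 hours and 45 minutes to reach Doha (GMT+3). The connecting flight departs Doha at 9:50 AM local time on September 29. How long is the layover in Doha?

8 hours

Convert departure to UTC: 11:35 PM − 5:30 = 6:05 PM UTC on Sep 28.
Add 4 hours 45 minutes flight time → 10:50 PM UTC.
Doha is UTC+3:00, so local arrival = 10:50 PM + 3:00 = 1:50 AM on Sep 29.
Layover = 9:50 AM − 1:50 AM = 8 hours.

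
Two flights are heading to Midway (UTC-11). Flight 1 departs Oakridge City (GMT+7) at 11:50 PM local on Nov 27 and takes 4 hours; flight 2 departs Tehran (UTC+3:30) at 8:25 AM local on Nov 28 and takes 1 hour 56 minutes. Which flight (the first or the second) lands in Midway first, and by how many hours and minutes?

the first, by 10 hours 1 minute

Flight 1 in UTC: 11:50 PM − 7:00 = 4:50 PM on Nov 27.
+4 hours → arrive 8:50 PM UTC on Nov 27.
Flight 2 in UTC: 8:25 AM − 3:30 = 4:55 AM on Nov 28.
+1 hour 56 minutes → arrive 6:51 AM UTC on Nov 28.
Flight 1 lands earlier by 10 hours 1 minute.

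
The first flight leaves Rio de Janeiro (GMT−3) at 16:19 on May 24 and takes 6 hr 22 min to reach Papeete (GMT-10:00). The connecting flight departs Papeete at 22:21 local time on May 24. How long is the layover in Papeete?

6 hours 40 minutes

Convert departure to UTC: 16:19 + 3:00 = 19:19 UTC on May 24.
Add 6 hours 22 minutes flight time → 01:41 UTC (May 25).
Papeete is UTC−10:00, so local arrival = 01:41 − 10:00 = 15:41 on May 24.
Layover = 22:21 − 15:41 = 6 hours 40 minutes.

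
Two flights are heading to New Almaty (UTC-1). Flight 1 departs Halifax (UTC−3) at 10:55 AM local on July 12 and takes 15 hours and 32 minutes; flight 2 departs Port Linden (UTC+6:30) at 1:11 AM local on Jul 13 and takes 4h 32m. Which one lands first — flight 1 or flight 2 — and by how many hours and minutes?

the second, by 6 hours 14 minutes

Flight 1 in UTC: 10:55 AM + 3:00 = 1:55 PM on Jul 12.
+15 hours and 32 minutes → arrive 5:27 AM UTC on Jul 13.
Flight 2 in UTC: 1:11 AM − 6:30 = 6:41 PM on Jul 12.
+4 hours 32 minutes → arrive 11:13 PM UTC on Jul 12.
Flight 2 lands earlier by 6 hours 14 minutes.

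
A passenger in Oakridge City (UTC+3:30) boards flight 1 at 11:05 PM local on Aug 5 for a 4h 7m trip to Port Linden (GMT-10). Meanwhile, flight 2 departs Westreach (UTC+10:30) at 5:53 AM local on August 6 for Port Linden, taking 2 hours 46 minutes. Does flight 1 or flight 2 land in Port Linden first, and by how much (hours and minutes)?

the second, by 1 hour 33 minutes

Flight 1 in UTC: 11:05 PM − 3:30 = 7:35 PM on Aug 5.
+4 hours 7 minutes → arrive 11:42 PM UTC on Aug 5.
Flight 2 in UTC: 5:53 AM − 10:30 = 7:23 PM on Aug 5.
+2 hours and 46 minutes → arrive 10:09 PM UTC on Aug 5.
Flight 2 lands earlier by 1 hour 33 minutes.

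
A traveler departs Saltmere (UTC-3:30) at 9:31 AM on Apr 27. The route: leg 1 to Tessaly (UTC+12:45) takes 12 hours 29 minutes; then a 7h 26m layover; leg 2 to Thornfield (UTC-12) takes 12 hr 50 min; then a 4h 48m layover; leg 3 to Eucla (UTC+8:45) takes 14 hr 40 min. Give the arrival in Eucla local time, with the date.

1:59 AM on Apr 30

Convert departure to UTC: 9:31 AM + 3:30 = 1:01 PM UTC on Apr 27.
Add 12 hours and 29 minutes leg 1 → 1:30 AM UTC (Apr 28).
Add 7 hours 26 minutes layover in Tessaly → 8:56 AM UTC.
Add 12 hours 50 minutes leg 2 → 9:46 PM UTC.
Add 4 hours 48 minutes layover in Thornfield → 2:34 AM UTC (Apr 29).
Add 14 hours and 40 minutes leg 3 → 5:14 PM UTC.
Eucla is UTC+8:45, so local arrival = 5:14 PM + 8:45 = 1:59 AM on Apr 30.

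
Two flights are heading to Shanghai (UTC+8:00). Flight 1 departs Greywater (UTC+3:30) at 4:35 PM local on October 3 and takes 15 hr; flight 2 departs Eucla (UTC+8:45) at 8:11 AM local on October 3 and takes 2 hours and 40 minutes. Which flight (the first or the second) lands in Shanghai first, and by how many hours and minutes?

Flight 1 in UTC: 4:35 PM − 3:30 = 1:05 PM on Oct 3.
+15 hours → arrive 4:05 AM UTC on Oct 4.
Flight 2 in UTC: 8:11 AM − 8:45 = 11:26 PM on Oct 2.
+2 hours and 40 minutes → arrive 2:06 AM UTC on Oct 3.
Flight 2 lands earlier by 25 hours 59 minutes.

the second, by 25 hours 59 minutes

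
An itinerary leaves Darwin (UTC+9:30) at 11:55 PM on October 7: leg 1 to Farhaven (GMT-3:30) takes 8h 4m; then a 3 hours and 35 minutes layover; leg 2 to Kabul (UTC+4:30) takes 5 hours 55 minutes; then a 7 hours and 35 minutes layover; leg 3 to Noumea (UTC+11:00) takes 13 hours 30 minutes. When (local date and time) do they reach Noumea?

4:04 PM on October 9

Convert departure to UTC: 11:55 PM − 9:30 = 2:25 PM UTC on Oct 7.
Add 8 hours 4 minutes leg 1 → 10:29 PM UTC.
Add 3 hours and 35 minutes layover in Farhaven → 2:04 AM UTC (Oct 8).
Add 5 hours and 55 minutes leg 2 → 7:59 AM UTC.
Add 7 hours and 35 minutes layover in Kabul → 3:34 PM UTC.
Add 13 hours and 30 minutes leg 3 → 5:04 AM UTC (Oct 9).
Noumea is UTC+11:00, so local arrival = 5:04 AM + 11:00 = 4:04 PM on Oct 9.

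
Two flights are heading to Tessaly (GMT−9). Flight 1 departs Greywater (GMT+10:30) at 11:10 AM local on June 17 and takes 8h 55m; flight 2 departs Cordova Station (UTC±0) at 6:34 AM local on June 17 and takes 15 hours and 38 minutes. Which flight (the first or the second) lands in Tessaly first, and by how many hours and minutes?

the first, by 12 hours 37 minutes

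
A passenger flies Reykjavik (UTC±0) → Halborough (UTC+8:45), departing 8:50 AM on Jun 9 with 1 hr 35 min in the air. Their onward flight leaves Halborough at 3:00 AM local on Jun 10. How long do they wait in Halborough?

Reykjavik is at UTC+0, so departure is already 8:50 AM UTC on Jun 9.
Add 1 hour 35 minutes flight time → 10:25 AM UTC.
Halborough is UTC+8:45, so local arrival = 10:25 AM + 8:45 = 7:10 PM on Jun 9.
Layover = 3:00 AM − 7:10 PM (+1 day) = 7 hours 50 minutes.

7 hours 50 minutes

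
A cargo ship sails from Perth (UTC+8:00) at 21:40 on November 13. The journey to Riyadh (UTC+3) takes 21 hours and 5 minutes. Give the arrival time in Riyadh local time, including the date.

13:45 on November 14

Convert departure to UTC: 21:40 − 8:00 = 13:40 UTC on Nov 13.
Add 21 hours and 5 minutes travel time → 10:45 UTC (Nov 14).
Riyadh is UTC+3:00, so local arrival = 10:45 + 3:00 = 13:45 on Nov 14.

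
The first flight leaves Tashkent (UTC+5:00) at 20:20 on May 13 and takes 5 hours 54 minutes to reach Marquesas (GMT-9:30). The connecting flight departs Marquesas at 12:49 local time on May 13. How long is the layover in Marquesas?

Convert departure to UTC: 20:20 − 5:00 = 15:20 UTC on May 13.
Add 5 hours and 54 minutes flight time → 21:14 UTC.
Marquesas is UTC−9:30, so local arrival = 21:14 − 9:30 = 11:44 on May 13.
Layover = 12:49 − 11:44 = 1 hour 5 minutes.

1 hour 5 minutes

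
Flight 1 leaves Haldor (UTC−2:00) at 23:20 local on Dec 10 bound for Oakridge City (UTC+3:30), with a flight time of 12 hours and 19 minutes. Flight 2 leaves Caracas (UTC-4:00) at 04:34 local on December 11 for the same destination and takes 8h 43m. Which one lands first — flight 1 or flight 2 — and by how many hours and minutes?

Flight 1 in UTC: 23:20 + 2:00 = 01:20 on Dec 11.
+12 hours and 19 minutes → arrive 13:39 UTC on Dec 11.
Flight 2 in UTC: 04:34 + 4:00 = 08:34 on Dec 11.
+8 hours 43 minutes → arrive 17:17 UTC on Dec 11.
Flight 1 lands earlier by 3 hours 38 minutes.

the first, by 3 hours 38 minutes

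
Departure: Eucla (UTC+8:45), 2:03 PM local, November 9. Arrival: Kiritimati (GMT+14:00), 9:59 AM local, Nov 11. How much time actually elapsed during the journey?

38 hours 41 minutes

Departure in UTC: 2:03 PM − 8:45 = 5:18 AM on Nov 9.
Arrival in UTC: 9:59 AM − 14:00 = 7:59 PM on Nov 10.
Elapsed = 7:59 PM − 5:18 AM (+1 day) = 38 hours 41 minutes.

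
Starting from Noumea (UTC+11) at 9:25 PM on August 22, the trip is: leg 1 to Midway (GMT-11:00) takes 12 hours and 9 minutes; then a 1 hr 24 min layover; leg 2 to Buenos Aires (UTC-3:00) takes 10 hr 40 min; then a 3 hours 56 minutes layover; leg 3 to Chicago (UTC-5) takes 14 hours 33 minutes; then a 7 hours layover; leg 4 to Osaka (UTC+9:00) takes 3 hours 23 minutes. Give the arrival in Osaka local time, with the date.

12:30 AM on August 25

Convert departure to UTC: 9:25 PM − 11:00 = 10:25 AM UTC on Aug 22.
Add 12 hours and 9 minutes leg 1 → 10:34 PM UTC.
Add 1 hour and 24 minutes layover in Midway → 11:58 PM UTC.
Add 10 hours 40 minutes leg 2 → 10:38 AM UTC (Aug 23).
Add 3 hours and 56 minutes layover in Buenos Aires → 2:34 PM UTC.
Add 14 hours 33 minutes leg 3 → 5:07 AM UTC (Aug 24).
Add 7 hours layover in Chicago → 12:07 PM UTC.
Add 3 hours and 23 minutes leg 4 → 3:30 PM UTC.
Osaka is UTC+9:00, so local arrival = 3:30 PM + 9:00 = 12:30 AM on Aug 25.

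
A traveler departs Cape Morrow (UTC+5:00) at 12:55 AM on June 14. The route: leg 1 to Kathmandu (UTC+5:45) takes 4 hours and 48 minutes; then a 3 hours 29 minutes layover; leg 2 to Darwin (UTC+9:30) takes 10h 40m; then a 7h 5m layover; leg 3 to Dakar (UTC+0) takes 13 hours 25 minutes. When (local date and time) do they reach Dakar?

Convert departure to UTC: 12:55 AM − 5:00 = 7:55 PM UTC on Jun 13.
Add 4 hours and 48 minutes leg 1 → 12:43 AM UTC (Jun 14).
Add 3 hours 29 minutes layover in Kathmandu → 4:12 AM UTC.
Add 10 hours and 40 minutes leg 2 → 2:52 PM UTC.
Add 7 hours 5 minutes layover in Darwin → 9:57 PM UTC.
Add 13 hours 25 minutes leg 3 → 11:22 AM UTC (Jun 15).
Dakar is UTC+0, so local arrival is the same: 11:22 AM on Jun 15.

11:22 AM on June 15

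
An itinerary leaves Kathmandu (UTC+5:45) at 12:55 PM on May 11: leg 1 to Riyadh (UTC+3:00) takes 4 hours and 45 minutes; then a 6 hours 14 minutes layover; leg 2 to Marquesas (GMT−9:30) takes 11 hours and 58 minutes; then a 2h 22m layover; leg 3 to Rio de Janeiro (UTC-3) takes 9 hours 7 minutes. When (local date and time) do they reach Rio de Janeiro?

2:36 PM on May 12

Convert departure to UTC: 12:55 PM − 5:45 = 7:10 AM UTC on May 11.
Add 4 hours 45 minutes leg 1 → 11:55 AM UTC.
Add 6 hours 14 minutes layover in Riyadh → 6:09 PM UTC.
Add 11 hours 58 minutes leg 2 → 6:07 AM UTC (May 12).
Add 2 hours and 22 minutes layover in Marquesas → 8:29 AM UTC.
Add 9 hours and 7 minutes leg 3 → 5:36 PM UTC.
Rio de Janeiro is UTC−3:00, so local arrival = 5:36 PM − 3:00 = 2:36 PM on May 12.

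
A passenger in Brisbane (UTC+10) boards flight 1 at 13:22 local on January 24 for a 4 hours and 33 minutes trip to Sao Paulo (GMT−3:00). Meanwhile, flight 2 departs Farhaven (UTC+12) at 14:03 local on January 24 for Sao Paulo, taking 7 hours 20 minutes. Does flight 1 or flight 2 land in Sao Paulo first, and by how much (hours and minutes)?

the first, by 1 hour 28 minutes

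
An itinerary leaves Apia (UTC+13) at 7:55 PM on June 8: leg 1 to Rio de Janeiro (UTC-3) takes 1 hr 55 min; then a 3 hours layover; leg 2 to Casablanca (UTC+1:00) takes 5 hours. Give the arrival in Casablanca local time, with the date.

Convert departure to UTC: 7:55 PM − 13:00 = 6:55 AM UTC on Jun 8.
Add 1 hour and 55 minutes leg 1 → 8:50 AM UTC.
Add 3 hours layover in Rio de Janeiro → 11:50 AM UTC.
Add 5 hours leg 2 → 4:50 PM UTC.
Casablanca is UTC+1:00, so local arrival = 4:50 PM + 1:00 = 5:50 PM on Jun 8.

5:50 PM on Jun 8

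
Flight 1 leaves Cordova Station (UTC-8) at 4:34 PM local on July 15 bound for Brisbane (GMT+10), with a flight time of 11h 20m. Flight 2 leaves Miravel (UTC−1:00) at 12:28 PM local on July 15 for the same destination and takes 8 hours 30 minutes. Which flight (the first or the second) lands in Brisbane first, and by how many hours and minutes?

Flight 1 in UTC: 4:34 PM + 8:00 = 12:34 AM on Jul 16.
+11 hours 20 minutes → arrive 11:54 AM UTC on Jul 16.
Flight 2 in UTC: 12:28 PM + 1:00 = 1:28 PM on Jul 15.
+8 hours and 30 minutes → arrive 9:58 PM UTC on Jul 15.
Flight 2 lands earlier by 13 hours 56 minutes.

the second, by 13 hours 56 minutes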